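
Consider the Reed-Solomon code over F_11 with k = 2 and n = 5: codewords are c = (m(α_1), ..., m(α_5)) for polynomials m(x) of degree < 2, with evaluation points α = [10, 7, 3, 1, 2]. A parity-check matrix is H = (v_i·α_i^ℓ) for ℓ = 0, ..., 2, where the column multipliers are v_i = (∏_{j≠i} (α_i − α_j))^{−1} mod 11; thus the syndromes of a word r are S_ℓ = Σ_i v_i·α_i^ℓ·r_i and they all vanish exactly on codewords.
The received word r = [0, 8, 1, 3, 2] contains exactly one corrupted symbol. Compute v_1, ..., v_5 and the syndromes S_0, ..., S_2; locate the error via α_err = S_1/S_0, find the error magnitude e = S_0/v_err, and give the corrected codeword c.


S = (10, 1, 10), error at position 1, error magnitude e = 6, c = [5, 8, 1, 3, 2].

Step 1: column multipliers v_i = (∏_{j≠i}(α_i − α_j))^{−1} mod 11.
  i = 1 (α = 10): (10−7)(10−3)(10−1)(10−2) = 3·7·9·8 = 1512 ≡ 5, so v_1 = 5^{−1} = 9 (mod 11).
  i = 2 (α = 7): (7−10)(7−3)(7−1)(7−2) = (−3)·4·6·5 = −360 ≡ 3, so v_2 = 3^{−1} = 4 (mod 11).
  i = 3 (α = 3): (3−10)(3−7)(3−1)(3−2) = (−7)·(−4)·2·1 = 56 ≡ 1, so v_3 = 1^{−1} = 1 (mod 11).
  i = 4 (α = 1): (1−10)(1−7)(1−3)(1−2) = (−9)·(−6)·(−2)·(−1) = 108 ≡ 9, so v_4 = 9^{−1} = 5 (mod 11).
  i = 5 (α = 2): (2−10)(2−7)(2−3)(2−1) = (−8)·(−5)·(−1)·1 = −40 ≡ 4, so v_5 = 4^{−1} = 3 (mod 11).
  v = [9, 4, 1, 5, 3].
Step 2: syndromes of r = [0, 8, 1, 3, 2] (all sums mod 11).
  S_0 = Σ v_i r_i = 9·0 + 4·8 + 1·1 + 5·3 + 3·2 = 54 ≡ 10.
  S_1 = Σ v_i α_i r_i = 9·10·0 + 4·7·8 + 1·3·1 + 5·1·3 + 3·2·2 = 254 ≡ 1.
  α_i^2 mod 11 = [1, 5, 9, 1, 4].
  S_2 = Σ v_i α_i^2 r_i = 9·1·0 + 4·5·8 + 1·9·1 + 5·1·3 + 3·4·2 = 208 ≡ 10.
  S = (10, 1, 10) ≠ 0, so r is not a codeword (an error is present).
Step 3: locate the error. For a single error e at position i, S_ℓ = v_i·e·α_i^ℓ, so α_err = S_1/S_0.
  S_0^{−1} = 10^{−1} = 10 (mod 11), so α_err = 1·10 = 10 ≡ 10 = α_1. Error position i = 1.
  Consistency check: S_2/S_1 = 10·1 = 10 ≡ 10 = α_err ✓ (single-error assumption holds).
Step 4: error magnitude e = S_0/v_1 = S_0·∏_{j≠1}(α_1 − α_j) = 10·5 = 50 ≡ 6 (mod 11).
Step 5: correct position 1: c_1 = r_1 − e = 0 − 6 ≡ 5 (mod 11). Hence c = [5, 8, 1, 3, 2].
  Check: interpolating c through the α_i gives m(x) = 4 + 10·x (degree < 2) with m(α_i) = c_i for every i, so c is indeed a codeword.


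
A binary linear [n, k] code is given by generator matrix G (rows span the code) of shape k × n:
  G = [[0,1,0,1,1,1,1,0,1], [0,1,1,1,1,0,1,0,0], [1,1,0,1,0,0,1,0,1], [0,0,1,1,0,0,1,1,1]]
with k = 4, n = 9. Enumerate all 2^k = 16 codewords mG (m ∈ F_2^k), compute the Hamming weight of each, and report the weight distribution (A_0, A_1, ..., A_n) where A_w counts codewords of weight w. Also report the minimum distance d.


Weight distribution: A_0 = 1, A_3 = 2, A_4 = 4, A_5 = 6, A_6 = 2, A_8 = 1. Minimum distance d = 3.

Enumerate all 2^4 = 16 messages m ∈ F_2^4.
For each, compute codeword c = mG in F_2^9, then tally its weight.
  m = 0000 → c = 000000000, weight = 0.
  m = 1000 → c = 010111101, weight = 6.
  m = 0100 → c = 011110100, weight = 5.
  m = 1100 → c = 001001001, weight = 3.
  m = 0010 → c = 110100101, weight = 5.
  m = 1010 → c = 100011000, weight = 3.
  m = 0110 → c = 101010001, weight = 4.
  m = 1110 → c = 111101100, weight = 6.
  m = 0001 → c = 001100111, weight = 5.
  m = 1001 → c = 011011010, weight = 5.
  m = 0101 → c = 010010011, weight = 4.
  m = 1101 → c = 000101110, weight = 4.
  m = 0011 → c = 111000010, weight = 4.
  m = 1011 → c = 101111111, weight = 8.
  m = 0111 → c = 100110110, weight = 5.
  m = 1111 → c = 110001011, weight = 5.
Tally weights:
  weight 0: 1 codewords.
  weight 3: 2 codewords.
  weight 4: 4 codewords.
  weight 5: 6 codewords.
  weight 6: 2 codewords.
  weight 8: 1 codewords.
Minimum distance d = smallest w > 0 with A_w > 0 = 3.
Sanity: Σ A_w = 16 = 2^4 = 16 ✓.


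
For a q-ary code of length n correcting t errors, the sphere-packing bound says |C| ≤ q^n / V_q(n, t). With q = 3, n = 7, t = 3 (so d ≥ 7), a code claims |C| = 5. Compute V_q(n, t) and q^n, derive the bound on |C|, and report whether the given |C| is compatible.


V_q(n, t) = 379, q^n = 2187, Hamming bound = 5, |C| = 5 ≤ bound (satisfied).

Step 1: Compute V_q(n, t) = Σ_{j=0}^3 C(n, j) (q−1)^j.
  j = 0: C(7,0)·(2)^0 = 1·1 = 1.
  j = 1: C(7,1)·(2)^1 = 7·2 = 14.
  j = 2: C(7,2)·(2)^2 = 21·4 = 84.
  j = 3: C(7,3)·(2)^3 = 35·8 = 280.
  V_q(n, t) = 1 + 14 + 84 + 280 = 379.
Step 2: q^n = 3^7 = 2187.
Step 3: Hamming bound ⌊q^n / V_q(n,t)⌋ = ⌊2187/379⌋ = 5.
Step 4: Compare |C| = 5 to 5: satisfied.
The claimed |C| lies at the Hamming bound (tight).


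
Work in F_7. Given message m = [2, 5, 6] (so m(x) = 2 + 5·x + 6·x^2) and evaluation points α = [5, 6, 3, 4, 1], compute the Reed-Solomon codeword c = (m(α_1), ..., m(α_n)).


c = [2, 3, 1, 6, 6]

Message polynomial: m(x) = 2 + 5·x + 6·x^2 (mod 7).
For each evaluation point α_i, compute m(α_i) mod 7:
  α_1 = 5: Horner steps 6 → 0 → 2, so m(5) = 2.
  α_2 = 6: Horner steps 6 → 6 → 3, so m(6) = 3.
  α_3 = 3: Horner steps 6 → 2 → 1, so m(3) = 1.
  α_4 = 4: Horner steps 6 → 1 → 6, so m(4) = 6.
  α_5 = 1: Horner steps 6 → 4 → 6, so m(1) = 6.
Codeword c = [2, 3, 1, 6, 6] ∈ F_7^5.


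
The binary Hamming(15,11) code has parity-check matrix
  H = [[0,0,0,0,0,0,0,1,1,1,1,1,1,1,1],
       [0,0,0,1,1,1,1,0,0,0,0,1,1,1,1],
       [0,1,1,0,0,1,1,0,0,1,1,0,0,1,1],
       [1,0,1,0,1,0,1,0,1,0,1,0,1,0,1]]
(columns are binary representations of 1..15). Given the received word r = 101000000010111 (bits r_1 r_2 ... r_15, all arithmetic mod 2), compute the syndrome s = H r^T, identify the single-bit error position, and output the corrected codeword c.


s = (0, 1, 0, 1)^T, error position = 5, corrected codeword c = 101010000010111

Compute s = H r^T mod 2 one row at a time:
  s_1 = 0 + 0 + 0 + 1 + 0 + 1 + 1 + 1 = 4 ≡ 0 (mod 2).
  s_2 = 0 + 0 + 0 + 0 + 0 + 1 + 1 + 1 = 3 ≡ 1 (mod 2).
  s_3 = 0 + 1 + 0 + 0 + 0 + 1 + 1 + 1 = 4 ≡ 0 (mod 2).
  s_4 = 1 + 1 + 0 + 0 + 0 + 1 + 1 + 1 = 5 ≡ 1 (mod 2).
s = (0, 1, 0, 1)^T — this equals column 5 of H (binary 0101), so error is at position 5.
Correct: flip bit 5 of r = 101000000010111 to get c = 101010000010111.


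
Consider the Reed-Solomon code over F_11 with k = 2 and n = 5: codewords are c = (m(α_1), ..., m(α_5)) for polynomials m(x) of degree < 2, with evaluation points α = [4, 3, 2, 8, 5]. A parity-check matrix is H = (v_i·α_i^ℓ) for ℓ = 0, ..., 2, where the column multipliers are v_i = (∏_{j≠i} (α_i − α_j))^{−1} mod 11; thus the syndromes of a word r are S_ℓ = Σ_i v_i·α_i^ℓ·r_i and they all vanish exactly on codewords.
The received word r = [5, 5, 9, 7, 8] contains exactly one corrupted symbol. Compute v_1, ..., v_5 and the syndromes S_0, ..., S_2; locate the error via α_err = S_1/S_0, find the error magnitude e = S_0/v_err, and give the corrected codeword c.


S = (6, 2, 8), error at position 1, error magnitude e = 4, c = [1, 5, 9, 7, 8].

Step 1: column multipliers v_i = (∏_{j≠i}(α_i − α_j))^{−1} mod 11.
  i = 1 (α = 4): (4−3)(4−2)(4−8)(4−5) = 1·2·(−4)·(−1) = 8 ≡ 8, so v_1 = 8^{−1} = 7 (mod 11).
  i = 2 (α = 3): (3−4)(3−2)(3−8)(3−5) = (−1)·1·(−5)·(−2) = −10 ≡ 1, so v_2 = 1^{−1} = 1 (mod 11).
  i = 3 (α = 2): (2−4)(2−3)(2−8)(2−5) = (−2)·(−1)·(−6)·(−3) = 36 ≡ 3, so v_3 = 3^{−1} = 4 (mod 11).
  i = 4 (α = 8): (8−4)(8−3)(8−2)(8−5) = 4·5·6·3 = 360 ≡ 8, so v_4 = 8^{−1} = 7 (mod 11).
  i = 5 (α = 5): (5−4)(5−3)(5−2)(5−8) = 1·2·3·(−3) = −18 ≡ 4, so v_5 = 4^{−1} = 3 (mod 11).
  v = [7, 1, 4, 7, 3].
Step 2: syndromes of r = [5, 5, 9, 7, 8] (all sums mod 11).
  S_0 = Σ v_i r_i = 7·5 + 1·5 + 4·9 + 7·7 + 3·8 = 149 ≡ 6.
  S_1 = Σ v_i α_i r_i = 7·4·5 + 1·3·5 + 4·2·9 + 7·8·7 + 3·5·8 = 739 ≡ 2.
  α_i^2 mod 11 = [5, 9, 4, 9, 3].
  S_2 = Σ v_i α_i^2 r_i = 7·5·5 + 1·9·5 + 4·4·9 + 7·9·7 + 3·3·8 = 877 ≡ 8.
  S = (6, 2, 8) ≠ 0, so r is not a codeword (an error is present).
Step 3: locate the error. For a single error e at position i, S_ℓ = v_i·e·α_i^ℓ, so α_err = S_1/S_0.
  S_0^{−1} = 6^{−1} = 2 (mod 11), so α_err = 2·2 = 4 ≡ 4 = α_1. Error position i = 1.
  Consistency check: S_2/S_1 = 8·6 = 48 ≡ 4 = α_err ✓ (single-error assumption holds).
Step 4: error magnitude e = S_0/v_1 = S_0·∏_{j≠1}(α_1 − α_j) = 6·8 = 48 ≡ 4 (mod 11).
Step 5: correct position 1: c_1 = r_1 − e = 5 − 4 ≡ 1 (mod 11). Hence c = [1, 5, 9, 7, 8].
  Check: interpolating c through the α_i gives m(x) = 6 + 7·x (degree < 2) with m(α_i) = c_i for every i, so c is indeed a codeword.


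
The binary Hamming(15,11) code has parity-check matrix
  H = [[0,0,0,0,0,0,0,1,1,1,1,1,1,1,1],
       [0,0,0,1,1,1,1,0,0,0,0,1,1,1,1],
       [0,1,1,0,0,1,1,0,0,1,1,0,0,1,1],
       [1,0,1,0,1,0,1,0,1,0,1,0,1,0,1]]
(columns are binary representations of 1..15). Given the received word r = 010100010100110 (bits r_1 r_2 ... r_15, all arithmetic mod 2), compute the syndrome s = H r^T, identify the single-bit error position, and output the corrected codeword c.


s = (0, 1, 1, 1)^T, error position = 7, corrected codeword c = 010100110100110

Compute s = H r^T mod 2 one row at a time:
  s_1 = 1 + 0 + 1 + 0 + 0 + 1 + 1 + 0 = 4 ≡ 0 (mod 2).
  s_2 = 1 + 0 + 0 + 0 + 0 + 1 + 1 + 0 = 3 ≡ 1 (mod 2).
  s_3 = 1 + 0 + 0 + 0 + 1 + 0 + 1 + 0 = 3 ≡ 1 (mod 2).
  s_4 = 0 + 0 + 0 + 0 + 0 + 0 + 1 + 0 = 1 ≡ 1 (mod 2).
s = (0, 1, 1, 1)^T — this equals column 7 of H (binary 0111), so error is at position 7.
Correct: flip bit 7 of r = 010100010100110 to get c = 010100110100110.


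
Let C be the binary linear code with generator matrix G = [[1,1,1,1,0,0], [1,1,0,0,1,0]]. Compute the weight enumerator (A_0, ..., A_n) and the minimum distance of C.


Weight distribution: A_0 = 1, A_3 = 2, A_4 = 1. Minimum distance d = 3.

Enumerate all 2^2 = 4 messages m ∈ F_2^2.
For each, compute codeword c = mG in F_2^6, then tally its weight.
  m = 00 → c = 000000, weight = 0.
  m = 10 → c = 111100, weight = 4.
  m = 01 → c = 110010, weight = 3.
  m = 11 → c = 001110, weight = 3.
Tally weights:
  weight 0: 1 codewords.
  weight 3: 2 codewords.
  weight 4: 1 codewords.
Minimum distance d = smallest w > 0 with A_w > 0 = 3.
Sanity: Σ A_w = 4 = 2^2 = 4 ✓.


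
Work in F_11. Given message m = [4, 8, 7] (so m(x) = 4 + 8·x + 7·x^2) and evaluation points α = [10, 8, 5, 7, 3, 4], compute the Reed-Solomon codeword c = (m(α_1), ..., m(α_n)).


c = [3, 10, 10, 7, 3, 5]

Message polynomial: m(x) = 4 + 8·x + 7·x^2 (mod 11).
For each evaluation point α_i, compute m(α_i) mod 11:
  α_1 = 10: Horner steps 7 → 1 → 3, so m(10) = 3.
  α_2 = 8: Horner steps 7 → 9 → 10, so m(8) = 10.
  α_3 = 5: Horner steps 7 → 10 → 10, so m(5) = 10.
  α_4 = 7: Horner steps 7 → 2 → 7, so m(7) = 7.
  α_5 = 3: Horner steps 7 → 7 → 3, so m(3) = 3.
  α_6 = 4: Horner steps 7 → 3 → 5, so m(4) = 5.
Codeword c = [3, 10, 10, 7, 3, 5] ∈ F_11^6.


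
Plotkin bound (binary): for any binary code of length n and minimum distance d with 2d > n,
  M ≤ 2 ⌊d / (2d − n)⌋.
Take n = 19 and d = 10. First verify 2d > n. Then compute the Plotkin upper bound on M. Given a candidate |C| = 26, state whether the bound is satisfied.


Plotkin bound M ≤ 20; given |C| = 26 > bound (violated).

Check applicability: 2d = 20, n = 19.
2d − n = 1 > 0, so Plotkin applies.
Compute d/(2d−n) = 10/1 ≈ 10.0000.
⌊d/(2d−n)⌋ = 10.
Plotkin bound: M ≤ 2·10 = 20.
Given |C| = 26, check: VIOLATED.
This |C| is above the Plotkin bound, so no binary code with n = 19, d = 10 and 26 codewords exists.


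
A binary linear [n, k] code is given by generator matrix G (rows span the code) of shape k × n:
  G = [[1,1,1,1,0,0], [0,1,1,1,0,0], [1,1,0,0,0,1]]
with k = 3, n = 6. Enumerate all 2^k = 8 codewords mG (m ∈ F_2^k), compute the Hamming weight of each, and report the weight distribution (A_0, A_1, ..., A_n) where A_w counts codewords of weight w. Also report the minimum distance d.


Weight distribution: A_0 = 1, A_1 = 1, A_2 = 1, A_3 = 3, A_4 = 2. Minimum distance d = 1.

Enumerate all 2^3 = 8 messages m ∈ F_2^3.
For each, compute codeword c = mG in F_2^6, then tally its weight.
  m = 000 → c = 000000, weight = 0.
  m = 100 → c = 111100, weight = 4.
  m = 010 → c = 011100, weight = 3.
  m = 110 → c = 100000, weight = 1.
  m = 001 → c = 110001, weight = 3.
  m = 101 → c = 001101, weight = 3.
  m = 011 → c = 101101, weight = 4.
  m = 111 → c = 010001, weight = 2.
Tally weights:
  weight 0: 1 codewords.
  weight 1: 1 codewords.
  weight 2: 1 codewords.
  weight 3: 3 codewords.
  weight 4: 2 codewords.
Minimum distance d = smallest w > 0 with A_w > 0 = 1.
Sanity: Σ A_w = 8 = 2^3 = 8 ✓.


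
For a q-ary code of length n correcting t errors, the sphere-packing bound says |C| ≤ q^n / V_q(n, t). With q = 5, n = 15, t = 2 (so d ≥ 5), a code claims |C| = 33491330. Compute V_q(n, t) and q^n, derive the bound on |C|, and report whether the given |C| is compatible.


V_q(n, t) = 1741, q^n = 30517578125, Hamming bound = 17528764, |C| = 33491330 > bound (violated).

Step 1: Compute V_q(n, t) = Σ_{j=0}^2 C(n, j) (q−1)^j.
  j = 0: C(15,0)·(4)^0 = 1·1 = 1.
  j = 1: C(15,1)·(4)^1 = 15·4 = 60.
  j = 2: C(15,2)·(4)^2 = 105·16 = 1680.
  V_q(n, t) = 1 + 60 + 1680 = 1741.
Step 2: q^n = 5^15 = 30517578125.
Step 3: Hamming bound ⌊q^n / V_q(n,t)⌋ = ⌊30517578125/1741⌋ = 17528764.
Step 4: Compare |C| = 33491330 to 17528764: violated.
The claimed |C| lies above the Hamming bound, so no 5-ary code of length 15 with d ≥ 5 can have 33491330 codewords.


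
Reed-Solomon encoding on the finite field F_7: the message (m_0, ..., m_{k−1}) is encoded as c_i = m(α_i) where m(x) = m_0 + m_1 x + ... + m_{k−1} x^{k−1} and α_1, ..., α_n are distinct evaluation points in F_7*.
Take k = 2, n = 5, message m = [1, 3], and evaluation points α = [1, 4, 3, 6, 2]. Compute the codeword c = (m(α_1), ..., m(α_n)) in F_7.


c = [4, 6, 3, 5, 0]

Message polynomial: m(x) = 1 + 3·x (mod 7).
For each evaluation point α_i, compute m(α_i) mod 7:
  α_1 = 1: Horner steps 3 → 4, so m(1) = 4.
  α_2 = 4: Horner steps 3 → 6, so m(4) = 6.
  α_3 = 3: Horner steps 3 → 3, so m(3) = 3.
  α_4 = 6: Horner steps 3 → 5, so m(6) = 5.
  α_5 = 2: Horner steps 3 → 0, so m(2) = 0.
Codeword c = [4, 6, 3, 5, 0] ∈ F_7^5.


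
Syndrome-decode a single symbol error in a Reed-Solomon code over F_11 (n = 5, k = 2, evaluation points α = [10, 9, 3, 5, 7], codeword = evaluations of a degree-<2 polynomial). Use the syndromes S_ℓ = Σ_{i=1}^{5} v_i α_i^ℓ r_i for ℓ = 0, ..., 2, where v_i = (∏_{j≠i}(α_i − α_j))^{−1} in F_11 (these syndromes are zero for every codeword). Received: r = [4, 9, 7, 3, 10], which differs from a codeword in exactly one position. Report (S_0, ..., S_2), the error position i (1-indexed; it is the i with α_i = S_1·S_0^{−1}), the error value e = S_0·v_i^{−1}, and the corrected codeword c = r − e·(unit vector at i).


S = (2, 7, 8), error at position 2, error magnitude e = 3, c = [4, 6, 7, 3, 10].

Step 1: column multipliers v_i = (∏_{j≠i}(α_i − α_j))^{−1} mod 11.
  i = 1 (α = 10): (10−9)(10−3)(10−5)(10−7) = 1·7·5·3 = 105 ≡ 6, so v_1 = 6^{−1} = 2 (mod 11).
  i = 2 (α = 9): (9−10)(9−3)(9−5)(9−7) = (−1)·6·4·2 = −48 ≡ 7, so v_2 = 7^{−1} = 8 (mod 11).
  i = 3 (α = 3): (3−10)(3−9)(3−5)(3−7) = (−7)·(−6)·(−2)·(−4) = 336 ≡ 6, so v_3 = 6^{−1} = 2 (mod 11).
  i = 4 (α = 5): (5−10)(5−9)(5−3)(5−7) = (−5)·(−4)·2·(−2) = −80 ≡ 8, so v_4 = 8^{−1} = 7 (mod 11).
  i = 5 (α = 7): (7−10)(7−9)(7−3)(7−5) = (−3)·(−2)·4·2 = 48 ≡ 4, so v_5 = 4^{−1} = 3 (mod 11).
  v = [2, 8, 2, 7, 3].
Step 2: syndromes of r = [4, 9, 7, 3, 10] (all sums mod 11).
  S_0 = Σ v_i r_i = 2·4 + 8·9 + 2·7 + 7·3 + 3·10 = 145 ≡ 2.
  S_1 = Σ v_i α_i r_i = 2·10·4 + 8·9·9 + 2·3·7 + 7·5·3 + 3·7·10 = 1085 ≡ 7.
  α_i^2 mod 11 = [1, 4, 9, 3, 5].
  S_2 = Σ v_i α_i^2 r_i = 2·1·4 + 8·4·9 + 2·9·7 + 7·3·3 + 3·5·10 = 635 ≡ 8.
  S = (2, 7, 8) ≠ 0, so r is not a codeword (an error is present).
Step 3: locate the error. For a single error e at position i, S_ℓ = v_i·e·α_i^ℓ, so α_err = S_1/S_0.
  S_0^{−1} = 2^{−1} = 6 (mod 11), so α_err = 7·6 = 42 ≡ 9 = α_2. Error position i = 2.
  Consistency check: S_2/S_1 = 8·8 = 64 ≡ 9 = α_err ✓ (single-error assumption holds).
Step 4: error magnitude e = S_0/v_2 = S_0·∏_{j≠2}(α_2 − α_j) = 2·7 = 14 ≡ 3 (mod 11).
Step 5: correct position 2: c_2 = r_2 − e = 9 − 3 ≡ 6 (mod 11). Hence c = [4, 6, 7, 3, 10].
  Check: interpolating c through the α_i gives m(x) = 2 + 9·x (degree < 2) with m(α_i) = c_i for every i, so c is indeed a codeword.


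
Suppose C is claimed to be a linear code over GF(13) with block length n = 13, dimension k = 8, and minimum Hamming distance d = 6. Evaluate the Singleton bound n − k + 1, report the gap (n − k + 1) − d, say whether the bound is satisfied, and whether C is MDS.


Singleton RHS = n − k + 1 = 6, slack = 0, bound satisfied, MDS.

Singleton bound: d ≤ n − k + 1.
Here n = 13, k = 8, so n − k + 1 = 6.
Given d = 6, check d ≤ 6: YES.
Slack = (n − k + 1) − d = 0.
The code is MDS (slack = 0).
Description: the claimed parameters are [13, 8, 6]_13; such a code would be MDS (meets Singleton bound).


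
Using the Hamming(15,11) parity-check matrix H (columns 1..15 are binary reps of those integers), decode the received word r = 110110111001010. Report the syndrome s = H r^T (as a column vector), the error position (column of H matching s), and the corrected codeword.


s = (0, 1, 1, 0)^T, error position = 6, corrected codeword c = 110111111001010

Compute s = H r^T mod 2 one row at a time:
  s_1 = 1 + 1 + 0 + 0 + 1 + 0 + 1 + 0 = 4 ≡ 0 (mod 2).
  s_2 = 1 + 1 + 0 + 1 + 1 + 0 + 1 + 0 = 5 ≡ 1 (mod 2).
  s_3 = 1 + 0 + 0 + 1 + 0 + 0 + 1 + 0 = 3 ≡ 1 (mod 2).
  s_4 = 1 + 0 + 1 + 1 + 1 + 0 + 0 + 0 = 4 ≡ 0 (mod 2).
s = (0, 1, 1, 0)^T — this equals column 6 of H (binary 0110), so error is at position 6.
Correct: flip bit 6 of r = 110110111001010 to get c = 110111111001010.


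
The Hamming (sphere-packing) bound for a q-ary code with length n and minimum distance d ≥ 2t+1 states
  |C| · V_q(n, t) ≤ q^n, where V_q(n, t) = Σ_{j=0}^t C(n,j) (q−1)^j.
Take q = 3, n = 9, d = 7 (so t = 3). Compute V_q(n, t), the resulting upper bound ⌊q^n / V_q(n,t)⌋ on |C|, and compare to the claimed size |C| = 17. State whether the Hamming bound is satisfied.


V_q(n, t) = 835, q^n = 19683, Hamming bound = 23, |C| = 17 ≤ bound (satisfied).

Step 1: Compute V_q(n, t) = Σ_{j=0}^3 C(n, j) (q−1)^j.
  j = 0: C(9,0)·(2)^0 = 1·1 = 1.
  j = 1: C(9,1)·(2)^1 = 9·2 = 18.
  j = 2: C(9,2)·(2)^2 = 36·4 = 144.
  j = 3: C(9,3)·(2)^3 = 84·8 = 672.
  V_q(n, t) = 1 + 18 + 144 + 672 = 835.
Step 2: q^n = 3^9 = 19683.
Step 3: Hamming bound ⌊q^n / V_q(n,t)⌋ = ⌊19683/835⌋ = 23.
Step 4: Compare |C| = 17 to 23: satisfied.
The claimed |C| lies below the Hamming bound.


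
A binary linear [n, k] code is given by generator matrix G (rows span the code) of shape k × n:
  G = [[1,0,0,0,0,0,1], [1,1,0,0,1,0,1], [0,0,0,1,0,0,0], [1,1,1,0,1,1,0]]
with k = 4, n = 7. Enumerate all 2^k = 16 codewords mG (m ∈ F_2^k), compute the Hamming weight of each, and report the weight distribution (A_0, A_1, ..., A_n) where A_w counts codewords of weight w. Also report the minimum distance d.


Weight distribution: A_0 = 1, A_1 = 1, A_2 = 2, A_3 = 4, A_4 = 3, A_5 = 3, A_6 = 2. Minimum distance d = 1.

Enumerate all 2^4 = 16 messages m ∈ F_2^4.
For each, compute codeword c = mG in F_2^7, then tally its weight.
  m = 0000 → c = 0000000, weight = 0.
  m = 1000 → c = 1000001, weight = 2.
  m = 0100 → c = 1100101, weight = 4.
  m = 1100 → c = 0100100, weight = 2.
  m = 0010 → c = 0001000, weight = 1.
  m = 1010 → c = 1001001, weight = 3.
  m = 0110 → c = 1101101, weight = 5.
  m = 1110 → c = 0101100, weight = 3.
  m = 0001 → c = 1110110, weight = 5.
  m = 1001 → c = 0110111, weight = 5.
  m = 0101 → c = 0010011, weight = 3.
  m = 1101 → c = 1010010, weight = 3.
  m = 0011 → c = 1111110, weight = 6.
  m = 1011 → c = 0111111, weight = 6.
  m = 0111 → c = 0011011, weight = 4.
  m = 1111 → c = 1011010, weight = 4.
Tally weights:
  weight 0: 1 codewords.
  weight 1: 1 codewords.
  weight 2: 2 codewords.
  weight 3: 4 codewords.
  weight 4: 3 codewords.
  weight 5: 3 codewords.
  weight 6: 2 codewords.
Minimum distance d = smallest w > 0 with A_w > 0 = 1.
Sanity: Σ A_w = 16 = 2^4 = 16 ✓.


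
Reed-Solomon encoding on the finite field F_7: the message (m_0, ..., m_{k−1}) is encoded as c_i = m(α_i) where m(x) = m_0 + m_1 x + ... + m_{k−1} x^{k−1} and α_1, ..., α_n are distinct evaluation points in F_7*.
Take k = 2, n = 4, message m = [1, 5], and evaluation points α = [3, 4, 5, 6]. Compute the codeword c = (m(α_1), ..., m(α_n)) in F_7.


c = [2, 0, 5, 3]

Message polynomial: m(x) = 1 + 5·x (mod 7).
For each evaluation point α_i, compute m(α_i) mod 7:
  α_1 = 3: Horner steps 5 → 2, so m(3) = 2.
  α_2 = 4: Horner steps 5 → 0, so m(4) = 0.
  α_3 = 5: Horner steps 5 → 5, so m(5) = 5.
  α_4 = 6: Horner steps 5 → 3, so m(6) = 3.
Codeword c = [2, 0, 5, 3] ∈ F_7^4.


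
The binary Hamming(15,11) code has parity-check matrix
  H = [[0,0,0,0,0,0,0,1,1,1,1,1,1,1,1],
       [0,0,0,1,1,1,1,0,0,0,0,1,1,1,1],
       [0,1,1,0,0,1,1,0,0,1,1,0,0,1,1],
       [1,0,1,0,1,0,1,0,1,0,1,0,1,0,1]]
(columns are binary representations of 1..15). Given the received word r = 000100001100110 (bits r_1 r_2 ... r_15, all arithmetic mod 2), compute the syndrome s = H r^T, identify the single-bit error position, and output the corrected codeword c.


s = (0, 1, 0, 0)^T, error position = 4, corrected codeword c = 000000001100110

Compute s = H r^T mod 2 one row at a time:
  s_1 = 0 + 1 + 1 + 0 + 0 + 1 + 1 + 0 = 4 ≡ 0 (mod 2).
  s_2 = 1 + 0 + 0 + 0 + 0 + 1 + 1 + 0 = 3 ≡ 1 (mod 2).
  s_3 = 0 + 0 + 0 + 0 + 1 + 0 + 1 + 0 = 2 ≡ 0 (mod 2).
  s_4 = 0 + 0 + 0 + 0 + 1 + 0 + 1 + 0 = 2 ≡ 0 (mod 2).
s = (0, 1, 0, 0)^T — this equals column 4 of H (binary 0100), so error is at position 4.
Correct: flip bit 4 of r = 000100001100110 to get c = 000000001100110.


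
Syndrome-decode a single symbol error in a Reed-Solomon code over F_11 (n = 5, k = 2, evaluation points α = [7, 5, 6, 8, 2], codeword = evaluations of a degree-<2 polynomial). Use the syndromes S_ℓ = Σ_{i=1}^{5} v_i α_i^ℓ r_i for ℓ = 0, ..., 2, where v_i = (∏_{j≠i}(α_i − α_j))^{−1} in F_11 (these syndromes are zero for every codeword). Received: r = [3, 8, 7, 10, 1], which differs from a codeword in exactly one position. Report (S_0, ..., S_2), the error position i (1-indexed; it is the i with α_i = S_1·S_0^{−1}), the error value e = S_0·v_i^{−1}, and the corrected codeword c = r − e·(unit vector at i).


S = (2, 10, 6), error at position 2, error magnitude e = 8, c = [3, 0, 7, 10, 1].

Step 1: column multipliers v_i = (∏_{j≠i}(α_i − α_j))^{−1} mod 11.
  i = 1 (α = 7): (7−5)(7−6)(7−8)(7−2) = 2·1·(−1)·5 = −10 ≡ 1, so v_1 = 1^{−1} = 1 (mod 11).
  i = 2 (α = 5): (5−7)(5−6)(5−8)(5−2) = (−2)·(−1)·(−3)·3 = −18 ≡ 4, so v_2 = 4^{−1} = 3 (mod 11).
  i = 3 (α = 6): (6−7)(6−5)(6−8)(6−2) = (−1)·1·(−2)·4 = 8 ≡ 8, so v_3 = 8^{−1} = 7 (mod 11).
  i = 4 (α = 8): (8−7)(8−5)(8−6)(8−2) = 1·3·2·6 = 36 ≡ 3, so v_4 = 3^{−1} = 4 (mod 11).
  i = 5 (α = 2): (2−7)(2−5)(2−6)(2−8) = (−5)·(−3)·(−4)·(−6) = 360 ≡ 8, so v_5 = 8^{−1} = 7 (mod 11).
  v = [1, 3, 7, 4, 7].
Step 2: syndromes of r = [3, 8, 7, 10, 1] (all sums mod 11).
  S_0 = Σ v_i r_i = 1·3 + 3·8 + 7·7 + 4·10 + 7·1 = 123 ≡ 2.
  S_1 = Σ v_i α_i r_i = 1·7·3 + 3·5·8 + 7·6·7 + 4·8·10 + 7·2·1 = 769 ≡ 10.
  α_i^2 mod 11 = [5, 3, 3, 9, 4].
  S_2 = Σ v_i α_i^2 r_i = 1·5·3 + 3·3·8 + 7·3·7 + 4·9·10 + 7·4·1 = 622 ≡ 6.
  S = (2, 10, 6) ≠ 0, so r is not a codeword (an error is present).
Step 3: locate the error. For a single error e at position i, S_ℓ = v_i·e·α_i^ℓ, so α_err = S_1/S_0.
  S_0^{−1} = 2^{−1} = 6 (mod 11), so α_err = 10·6 = 60 ≡ 5 = α_2. Error position i = 2.
  Consistency check: S_2/S_1 = 6·10 = 60 ≡ 5 = α_err ✓ (single-error assumption holds).
Step 4: error magnitude e = S_0/v_2 = S_0·∏_{j≠2}(α_2 − α_j) = 2·4 = 8 ≡ 8 (mod 11).
Step 5: correct position 2: c_2 = r_2 − e = 8 − 8 ≡ 0 (mod 11). Hence c = [3, 0, 7, 10, 1].
  Check: interpolating c through the α_i gives m(x) = 9 + 7·x (degree < 2) with m(α_i) = c_i for every i, so c is indeed a codeword.


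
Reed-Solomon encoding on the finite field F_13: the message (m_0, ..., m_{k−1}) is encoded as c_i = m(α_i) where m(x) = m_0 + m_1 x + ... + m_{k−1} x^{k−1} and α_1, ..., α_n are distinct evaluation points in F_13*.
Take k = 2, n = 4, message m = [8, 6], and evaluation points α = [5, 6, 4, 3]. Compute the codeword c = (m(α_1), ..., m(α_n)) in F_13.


c = [12, 5, 6, 0]

Message polynomial: m(x) = 8 + 6·x (mod 13).
For each evaluation point α_i, compute m(α_i) mod 13:
  α_1 = 5: Horner steps 6 → 12, so m(5) = 12.
  α_2 = 6: Horner steps 6 → 5, so m(6) = 5.
  α_3 = 4: Horner steps 6 → 6, so m(4) = 6.
  α_4 = 3: Horner steps 6 → 0, so m(3) = 0.
Codeword c = [12, 5, 6, 0] ∈ F_13^4.


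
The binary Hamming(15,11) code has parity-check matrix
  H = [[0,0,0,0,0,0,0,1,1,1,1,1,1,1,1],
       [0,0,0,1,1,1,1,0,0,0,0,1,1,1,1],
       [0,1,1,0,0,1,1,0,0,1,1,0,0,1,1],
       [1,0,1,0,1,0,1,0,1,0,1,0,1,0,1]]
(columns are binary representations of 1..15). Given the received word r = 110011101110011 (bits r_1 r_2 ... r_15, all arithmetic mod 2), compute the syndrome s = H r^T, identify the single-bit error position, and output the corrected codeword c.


s = (1, 1, 1, 0)^T, error position = 14, corrected codeword c = 110011101110001

Compute s = H r^T mod 2 one row at a time:
  s_1 = 0 + 1 + 1 + 1 + 0 + 0 + 1 + 1 = 5 ≡ 1 (mod 2).
  s_2 = 0 + 1 + 1 + 1 + 0 + 0 + 1 + 1 = 5 ≡ 1 (mod 2).
  s_3 = 1 + 0 + 1 + 1 + 1 + 1 + 1 + 1 = 7 ≡ 1 (mod 2).
  s_4 = 1 + 0 + 1 + 1 + 1 + 1 + 0 + 1 = 6 ≡ 0 (mod 2).
s = (1, 1, 1, 0)^T — this equals column 14 of H (binary 1110), so error is at position 14.
Correct: flip bit 14 of r = 110011101110011 to get c = 110011101110001.


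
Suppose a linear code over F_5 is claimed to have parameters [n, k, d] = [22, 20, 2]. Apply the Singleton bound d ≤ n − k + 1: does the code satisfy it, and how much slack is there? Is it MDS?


Singleton RHS = n − k + 1 = 3, slack = 1, bound satisfied, not MDS.

Singleton bound: d ≤ n − k + 1.
Here n = 22, k = 20, so n − k + 1 = 3.
Given d = 2, check d ≤ 3: YES.
Slack = (n − k + 1) − d = 1.
The code is NOT MDS (slack = 1 > 0).
Description: the claimed parameters are [22, 20, 2]_5; such a code would be non-MDS.


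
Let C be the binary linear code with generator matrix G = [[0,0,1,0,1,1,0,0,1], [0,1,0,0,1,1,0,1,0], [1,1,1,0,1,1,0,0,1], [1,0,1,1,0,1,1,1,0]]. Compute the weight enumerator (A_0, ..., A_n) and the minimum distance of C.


Weight distribution: A_0 = 1, A_2 = 1, A_4 = 7, A_6 = 7. Minimum distance d = 2.

Enumerate all 2^4 = 16 messages m ∈ F_2^4.
For each, compute codeword c = mG in F_2^9, then tally its weight.
  m = 0000 → c = 000000000, weight = 0.
  m = 1000 → c = 001011001, weight = 4.
  m = 0100 → c = 010011010, weight = 4.
  m = 1100 → c = 011000011, weight = 4.
  m = 0010 → c = 111011001, weight = 6.
  m = 1010 → c = 110000000, weight = 2.
  m = 0110 → c = 101000011, weight = 4.
  m = 1110 → c = 100011010, weight = 4.
  m = 0001 → c = 101101110, weight = 6.
  m = 1001 → c = 100110111, weight = 6.
  m = 0101 → c = 111110100, weight = 6.
  m = 1101 → c = 110101101, weight = 6.
  m = 0011 → c = 010110111, weight = 6.
  m = 1011 → c = 011101110, weight = 6.
  m = 0111 → c = 000101101, weight = 4.
  m = 1111 → c = 001110100, weight = 4.
Tally weights:
  weight 0: 1 codewords.
  weight 2: 1 codewords.
  weight 4: 7 codewords.
  weight 6: 7 codewords.
Minimum distance d = smallest w > 0 with A_w > 0 = 2.
Sanity: Σ A_w = 16 = 2^4 = 16 ✓.


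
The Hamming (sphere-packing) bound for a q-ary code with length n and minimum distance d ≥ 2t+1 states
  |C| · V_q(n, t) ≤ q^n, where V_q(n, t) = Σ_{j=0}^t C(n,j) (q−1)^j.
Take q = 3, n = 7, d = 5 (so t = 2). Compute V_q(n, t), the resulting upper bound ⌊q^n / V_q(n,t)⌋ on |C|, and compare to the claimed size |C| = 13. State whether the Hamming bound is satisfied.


V_q(n, t) = 99, q^n = 2187, Hamming bound = 22, |C| = 13 ≤ bound (satisfied).

Step 1: Compute V_q(n, t) = Σ_{j=0}^2 C(n, j) (q−1)^j.
  j = 0: C(7,0)·(2)^0 = 1·1 = 1.
  j = 1: C(7,1)·(2)^1 = 7·2 = 14.
  j = 2: C(7,2)·(2)^2 = 21·4 = 84.
  V_q(n, t) = 1 + 14 + 84 = 99.
Step 2: q^n = 3^7 = 2187.
Step 3: Hamming bound ⌊q^n / V_q(n,t)⌋ = ⌊2187/99⌋ = 22.
Step 4: Compare |C| = 13 to 22: satisfied.
The claimed |C| lies below the Hamming bound.


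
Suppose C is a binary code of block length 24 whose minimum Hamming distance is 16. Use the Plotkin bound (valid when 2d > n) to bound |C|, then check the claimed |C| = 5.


Plotkin bound M ≤ 4; given |C| = 5 > bound (violated).

Check applicability: 2d = 32, n = 24.
2d − n = 8 > 0, so Plotkin applies.
Compute d/(2d−n) = 16/8 ≈ 2.0000.
⌊d/(2d−n)⌋ = 2.
Plotkin bound: M ≤ 2·2 = 4.
Given |C| = 5, check: VIOLATED.
This |C| is above the Plotkin bound, so no binary code with n = 24, d = 16 and 5 codewords exists.


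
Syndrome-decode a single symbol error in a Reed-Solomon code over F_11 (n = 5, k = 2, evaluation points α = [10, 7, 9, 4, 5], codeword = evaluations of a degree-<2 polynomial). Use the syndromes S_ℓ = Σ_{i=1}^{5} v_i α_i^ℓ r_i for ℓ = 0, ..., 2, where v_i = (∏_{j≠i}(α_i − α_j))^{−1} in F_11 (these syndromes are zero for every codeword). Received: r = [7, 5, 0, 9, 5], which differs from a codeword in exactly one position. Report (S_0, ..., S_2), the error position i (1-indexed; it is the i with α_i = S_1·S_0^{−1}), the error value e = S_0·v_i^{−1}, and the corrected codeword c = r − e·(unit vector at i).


S = (10, 4, 6), error at position 2, error magnitude e = 8, c = [7, 8, 0, 9, 5].

Step 1: column multipliers v_i = (∏_{j≠i}(α_i − α_j))^{−1} mod 11.
  i = 1 (α = 10): (10−7)(10−9)(10−4)(10−5) = 3·1·6·5 = 90 ≡ 2, so v_1 = 2^{−1} = 6 (mod 11).
  i = 2 (α = 7): (7−10)(7−9)(7−4)(7−5) = (−3)·(−2)·3·2 = 36 ≡ 3, so v_2 = 3^{−1} = 4 (mod 11).
  i = 3 (α = 9): (9−10)(9−7)(9−4)(9−5) = (−1)·2·5·4 = −40 ≡ 4, so v_3 = 4^{−1} = 3 (mod 11).
  i = 4 (α = 4): (4−10)(4−7)(4−9)(4−5) = (−6)·(−3)·(−5)·(−1) = 90 ≡ 2, so v_4 = 2^{−1} = 6 (mod 11).
  i = 5 (α = 5): (5−10)(5−7)(5−9)(5−4) = (−5)·(−2)·(−4)·1 = −40 ≡ 4, so v_5 = 4^{−1} = 3 (mod 11).
  v = [6, 4, 3, 6, 3].
Step 2: syndromes of r = [7, 5, 0, 9, 5] (all sums mod 11).
  S_0 = Σ v_i r_i = 6·7 + 4·5 + 3·0 + 6·9 + 3·5 = 131 ≡ 10.
  S_1 = Σ v_i α_i r_i = 6·10·7 + 4·7·5 + 3·9·0 + 6·4·9 + 3·5·5 = 851 ≡ 4.
  α_i^2 mod 11 = [1, 5, 4, 5, 3].
  S_2 = Σ v_i α_i^2 r_i = 6·1·7 + 4·5·5 + 3·4·0 + 6·5·9 + 3·3·5 = 457 ≡ 6.
  S = (10, 4, 6) ≠ 0, so r is not a codeword (an error is present).
Step 3: locate the error. For a single error e at position i, S_ℓ = v_i·e·α_i^ℓ, so α_err = S_1/S_0.
  S_0^{−1} = 10^{−1} = 10 (mod 11), so α_err = 4·10 = 40 ≡ 7 = α_2. Error position i = 2.
  Consistency check: S_2/S_1 = 6·3 = 18 ≡ 7 = α_err ✓ (single-error assumption holds).
Step 4: error magnitude e = S_0/v_2 = S_0·∏_{j≠2}(α_2 − α_j) = 10·3 = 30 ≡ 8 (mod 11).
Step 5: correct position 2: c_2 = r_2 − e = 5 − 8 ≡ 8 (mod 11). Hence c = [7, 8, 0, 9, 5].
  Check: interpolating c through the α_i gives m(x) = 3 + 7·x (degree < 2) with m(α_i) = c_i for every i, so c is indeed a codeword.


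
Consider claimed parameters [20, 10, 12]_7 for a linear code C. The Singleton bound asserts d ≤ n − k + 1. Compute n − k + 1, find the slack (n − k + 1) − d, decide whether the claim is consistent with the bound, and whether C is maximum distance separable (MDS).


Singleton RHS = n − k + 1 = 11, slack = -1, bound violated (no such code; not MDS).

Singleton bound: d ≤ n − k + 1.
Here n = 20, k = 10, so n − k + 1 = 11.
Given d = 12, check d ≤ 11: NO.
Slack = (n − k + 1) − d = -1.
The slack is negative: d = 12 exceeds n − k + 1 = 11 by 1, so the Singleton bound is violated and no linear [20, 10, 12]_7 code can exist. In particular it is not MDS (MDS requires d = n − k + 1 exactly).
Description: the claimed parameters are [20, 10, 12]_7; such a code would be impossible (violates the Singleton bound).


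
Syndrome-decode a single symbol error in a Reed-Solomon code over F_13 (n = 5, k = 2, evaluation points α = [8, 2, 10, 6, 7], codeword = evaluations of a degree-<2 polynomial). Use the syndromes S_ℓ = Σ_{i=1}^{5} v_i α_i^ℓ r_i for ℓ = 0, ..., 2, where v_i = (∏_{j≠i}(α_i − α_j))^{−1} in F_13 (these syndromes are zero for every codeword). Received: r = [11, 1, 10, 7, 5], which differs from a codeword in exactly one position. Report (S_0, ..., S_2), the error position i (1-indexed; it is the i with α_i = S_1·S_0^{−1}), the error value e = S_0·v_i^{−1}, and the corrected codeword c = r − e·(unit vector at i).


S = (3, 5, 4), error at position 4, error magnitude e = 8, c = [11, 1, 10, 12, 5].

Step 1: column multipliers v_i = (∏_{j≠i}(α_i − α_j))^{−1} mod 13.
  i = 1 (α = 8): (8−2)(8−10)(8−6)(8−7) = 6·(−2)·2·1 = −24 ≡ 2, so v_1 = 2^{−1} = 7 (mod 13).
  i = 2 (α = 2): (2−8)(2−10)(2−6)(2−7) = (−6)·(−8)·(−4)·(−5) = 960 ≡ 11, so v_2 = 11^{−1} = 6 (mod 13).
  i = 3 (α = 10): (10−8)(10−2)(10−6)(10−7) = 2·8·4·3 = 192 ≡ 10, so v_3 = 10^{−1} = 4 (mod 13).
  i = 4 (α = 6): (6−8)(6−2)(6−10)(6−7) = (−2)·4·(−4)·(−1) = −32 ≡ 7, so v_4 = 7^{−1} = 2 (mod 13).
  i = 5 (α = 7): (7−8)(7−2)(7−10)(7−6) = (−1)·5·(−3)·1 = 15 ≡ 2, so v_5 = 2^{−1} = 7 (mod 13).
  v = [7, 6, 4, 2, 7].
Step 2: syndromes of r = [11, 1, 10, 7, 5] (all sums mod 13).
  S_0 = Σ v_i r_i = 7·11 + 6·1 + 4·10 + 2·7 + 7·5 = 172 ≡ 3.
  S_1 = Σ v_i α_i r_i = 7·8·11 + 6·2·1 + 4·10·10 + 2·6·7 + 7·7·5 = 1357 ≡ 5.
  α_i^2 mod 13 = [12, 4, 9, 10, 10].
  S_2 = Σ v_i α_i^2 r_i = 7·12·11 + 6·4·1 + 4·9·10 + 2·10·7 + 7·10·5 = 1798 ≡ 4.
  S = (3, 5, 4) ≠ 0, so r is not a codeword (an error is present).
Step 3: locate the error. For a single error e at position i, S_ℓ = v_i·e·α_i^ℓ, so α_err = S_1/S_0.
  S_0^{−1} = 3^{−1} = 9 (mod 13), so α_err = 5·9 = 45 ≡ 6 = α_4. Error position i = 4.
  Consistency check: S_2/S_1 = 4·8 = 32 ≡ 6 = α_err ✓ (single-error assumption holds).
Step 4: error magnitude e = S_0/v_4 = S_0·∏_{j≠4}(α_4 − α_j) = 3·7 = 21 ≡ 8 (mod 13).
Step 5: correct position 4: c_4 = r_4 − e = 7 − 8 ≡ 12 (mod 13). Hence c = [11, 1, 10, 12, 5].
  Check: interpolating c through the α_i gives m(x) = 2 + 6·x (degree < 2) with m(α_i) = c_i for every i, so c is indeed a codeword.


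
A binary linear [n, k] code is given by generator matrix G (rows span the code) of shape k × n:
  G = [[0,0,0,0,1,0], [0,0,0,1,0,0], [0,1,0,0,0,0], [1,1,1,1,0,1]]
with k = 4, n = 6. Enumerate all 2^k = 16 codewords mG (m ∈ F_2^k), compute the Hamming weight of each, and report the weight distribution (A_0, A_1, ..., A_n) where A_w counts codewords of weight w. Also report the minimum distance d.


Weight distribution: A_0 = 1, A_1 = 3, A_2 = 3, A_3 = 2, A_4 = 3, A_5 = 3, A_6 = 1. Minimum distance d = 1.

Enumerate all 2^4 = 16 messages m ∈ F_2^4.
For each, compute codeword c = mG in F_2^6, then tally its weight.
  m = 0000 → c = 000000, weight = 0.
  m = 1000 → c = 000010, weight = 1.
  m = 0100 → c = 000100, weight = 1.
  m = 1100 → c = 000110, weight = 2.
  m = 0010 → c = 010000, weight = 1.
  m = 1010 → c = 010010, weight = 2.
  m = 0110 → c = 010100, weight = 2.
  m = 1110 → c = 010110, weight = 3.
  m = 0001 → c = 111101, weight = 5.
  m = 1001 → c = 111111, weight = 6.
  m = 0101 → c = 111001, weight = 4.
  m = 1101 → c = 111011, weight = 5.
  m = 0011 → c = 101101, weight = 4.
  m = 1011 → c = 101111, weight = 5.
  m = 0111 → c = 101001, weight = 3.
  m = 1111 → c = 101011, weight = 4.
Tally weights:
  weight 0: 1 codewords.
  weight 1: 3 codewords.
  weight 2: 3 codewords.
  weight 3: 2 codewords.
  weight 4: 3 codewords.
  weight 5: 3 codewords.
  weight 6: 1 codewords.
Minimum distance d = smallest w > 0 with A_w > 0 = 1.
Sanity: Σ A_w = 16 = 2^4 = 16 ✓.


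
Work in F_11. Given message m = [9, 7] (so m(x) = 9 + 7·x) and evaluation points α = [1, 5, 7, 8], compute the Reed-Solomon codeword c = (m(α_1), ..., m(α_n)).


c = [5, 0, 3, 10]

Message polynomial: m(x) = 9 + 7·x (mod 11).
For each evaluation point α_i, compute m(α_i) mod 11:
  α_1 = 1: Horner steps 7 → 5, so m(1) = 5.
  α_2 = 5: Horner steps 7 → 0, so m(5) = 0.
  α_3 = 7: Horner steps 7 → 3, so m(7) = 3.
  α_4 = 8: Horner steps 7 → 10, so m(8) = 10.
Codeword c = [5, 0, 3, 10] ∈ F_11^4.


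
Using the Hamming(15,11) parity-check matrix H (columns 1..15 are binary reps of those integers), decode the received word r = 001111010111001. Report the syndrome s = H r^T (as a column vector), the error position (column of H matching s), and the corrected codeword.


s = (1, 1, 1, 0)^T, error position = 14, corrected codeword c = 001111010111011

Compute s = H r^T mod 2 one row at a time:
  s_1 = 1 + 0 + 1 + 1 + 1 + 0 + 0 + 1 = 5 ≡ 1 (mod 2).
  s_2 = 1 + 1 + 1 + 0 + 1 + 0 + 0 + 1 = 5 ≡ 1 (mod 2).
  s_3 = 0 + 1 + 1 + 0 + 1 + 1 + 0 + 1 = 5 ≡ 1 (mod 2).
  s_4 = 0 + 1 + 1 + 0 + 0 + 1 + 0 + 1 = 4 ≡ 0 (mod 2).
s = (1, 1, 1, 0)^T — this equals column 14 of H (binary 1110), so error is at position 14.
Correct: flip bit 14 of r = 001111010111001 to get c = 001111010111011.


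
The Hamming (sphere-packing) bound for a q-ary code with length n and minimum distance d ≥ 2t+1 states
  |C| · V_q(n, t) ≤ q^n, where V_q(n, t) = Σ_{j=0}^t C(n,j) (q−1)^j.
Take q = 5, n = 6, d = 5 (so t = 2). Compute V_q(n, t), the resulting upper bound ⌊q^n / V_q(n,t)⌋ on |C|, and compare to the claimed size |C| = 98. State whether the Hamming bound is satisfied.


V_q(n, t) = 265, q^n = 15625, Hamming bound = 58, |C| = 98 > bound (violated).

Step 1: Compute V_q(n, t) = Σ_{j=0}^2 C(n, j) (q−1)^j.
  j = 0: C(6,0)·(4)^0 = 1·1 = 1.
  j = 1: C(6,1)·(4)^1 = 6·4 = 24.
  j = 2: C(6,2)·(4)^2 = 15·16 = 240.
  V_q(n, t) = 1 + 24 + 240 = 265.
Step 2: q^n = 5^6 = 15625.
Step 3: Hamming bound ⌊q^n / V_q(n,t)⌋ = ⌊15625/265⌋ = 58.
Step 4: Compare |C| = 98 to 58: violated.
The claimed |C| lies above the Hamming bound, so no 5-ary code of length 6 with d ≥ 5 can have 98 codewords.


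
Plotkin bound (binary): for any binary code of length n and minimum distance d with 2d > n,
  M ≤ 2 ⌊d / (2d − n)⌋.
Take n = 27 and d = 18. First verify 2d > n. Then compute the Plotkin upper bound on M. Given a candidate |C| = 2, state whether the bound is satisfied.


Plotkin bound M ≤ 4; given |C| = 2 ≤ bound (satisfied).

Check applicability: 2d = 36, n = 27.
2d − n = 9 > 0, so Plotkin applies.
Compute d/(2d−n) = 18/9 ≈ 2.0000.
⌊d/(2d−n)⌋ = 2.
Plotkin bound: M ≤ 2·2 = 4.
Given |C| = 2, check: satisfied.
This |C| is below the Plotkin bound.


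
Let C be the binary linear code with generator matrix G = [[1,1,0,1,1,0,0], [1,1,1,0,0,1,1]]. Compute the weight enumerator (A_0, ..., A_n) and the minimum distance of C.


Weight distribution: A_0 = 1, A_4 = 1, A_5 = 2. Minimum distance d = 4.

Enumerate all 2^2 = 4 messages m ∈ F_2^2.
For each, compute codeword c = mG in F_2^7, then tally its weight.
  m = 00 → c = 0000000, weight = 0.
  m = 10 → c = 1101100, weight = 4.
  m = 01 → c = 1110011, weight = 5.
  m = 11 → c = 0011111, weight = 5.
Tally weights:
  weight 0: 1 codewords.
  weight 4: 1 codewords.
  weight 5: 2 codewords.
Minimum distance d = smallest w > 0 with A_w > 0 = 4.
Sanity: Σ A_w = 4 = 2^2 = 4 ✓.
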